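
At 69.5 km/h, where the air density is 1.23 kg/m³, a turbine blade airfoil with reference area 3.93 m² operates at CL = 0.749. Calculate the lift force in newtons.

Convert speed: v = 69.5 km/h ÷ 3.6 = 19.31 m/s.
Dynamic pressure q = ½ρv² = ½ × 1.23 × 19.31² = 229.2 Pa.
L = q·S·CL = 229.2 × 3.93 × 0.749 = 675 N

L = 675 N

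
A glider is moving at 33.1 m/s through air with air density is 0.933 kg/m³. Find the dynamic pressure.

q = ½ρv² = ½ × 0.933 × 33.1² = 511 Pa

q = 511 Pa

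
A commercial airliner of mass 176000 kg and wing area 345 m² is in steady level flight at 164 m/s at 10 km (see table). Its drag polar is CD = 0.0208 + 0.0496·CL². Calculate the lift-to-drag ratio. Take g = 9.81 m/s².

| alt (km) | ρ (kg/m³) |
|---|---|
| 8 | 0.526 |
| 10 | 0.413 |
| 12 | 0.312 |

At 10 km, from the table: ρ = 0.413 kg/m³.
Level flight ⇒ L = W = m·g = 176000 × 9.81 = 1.7266×10^6 N.
q = ½ρv² = ½ × 0.413 × 164² = 5554 Pa.
Required CL = L/(qS) = 1.7266×10^6/(5554·345) = 0.9011.
CD = 0.0208 + 0.0496 × 0.9011² = 0.06107.
L/D = CL/CD = 0.9011 / 0.06107 = 14.8

L/D = 14.8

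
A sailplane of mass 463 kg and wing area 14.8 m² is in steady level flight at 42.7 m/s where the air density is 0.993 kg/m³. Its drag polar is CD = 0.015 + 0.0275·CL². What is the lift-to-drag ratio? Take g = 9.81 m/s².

Level flight ⇒ L = W = m·g = 463 × 9.81 = 4542 N.
Dynamic pressure q = 0.5 × 0.993 × 42.7² = 905.3 Pa.
CL = 2W/(ρv²S) = 2×4542/(0.993×42.7²×14.8) = 0.339.
CD = 0.015 + 0.0275 × 0.339² = 0.01816.
L/D = CL/CD = 0.339 / 0.01816 = 18.7

L/D = 18.7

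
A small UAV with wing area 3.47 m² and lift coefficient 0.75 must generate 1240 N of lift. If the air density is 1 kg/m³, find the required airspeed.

L = ½ρv²S·CL ⇒ v = √(2L/(ρ·S·CL))
v = √(2 × 1240 / (1 × 3.47 × 0.75)) = √952.9 = 30.9 m/s

v = 30.9 m/s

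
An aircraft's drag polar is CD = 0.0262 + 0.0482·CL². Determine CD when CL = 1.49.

CD = 0.0262 + 0.0482 × 1.49² = 0.0262 + 0.107 = 0.133

CD = 0.133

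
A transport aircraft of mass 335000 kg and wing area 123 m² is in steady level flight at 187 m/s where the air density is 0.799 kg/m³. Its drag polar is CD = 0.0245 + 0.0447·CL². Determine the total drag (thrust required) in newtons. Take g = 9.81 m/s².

Level flight ⇒ L = W = m·g = 335000 × 9.81 = 3.2864×10^6 N.
q = ½ρv² = ½ × 0.799 × 187² = 13970 Pa.
CL = W/(q·S) = 3.2864×10^6 / (13970 × 123) = 1.913.
CD = 0.0245 + 0.0447 × 1.913² = 0.188.
D = q·S·CD = 13970 × 123 × 0.188 = 3.23×10^5 N

D = 3.23×10^5 N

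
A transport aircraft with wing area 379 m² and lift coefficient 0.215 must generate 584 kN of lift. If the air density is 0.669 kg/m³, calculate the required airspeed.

v = 146 m/s

L = ½ρv²S·CL ⇒ v = √(2L/(ρ·S·CL))
v = √(2 × 5.84×10^5 / (0.669 × 379 × 0.215)) = √21430 = 146 m/s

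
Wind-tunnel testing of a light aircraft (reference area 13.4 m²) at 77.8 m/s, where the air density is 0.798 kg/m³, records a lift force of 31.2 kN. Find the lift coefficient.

From L = ½ρv²S·CL, rearranging gives CL = 2L/(ρv²S).
CL = 2 × 31200 / (0.798 × 77.8² × 13.4) = 0.964

CL = 0.964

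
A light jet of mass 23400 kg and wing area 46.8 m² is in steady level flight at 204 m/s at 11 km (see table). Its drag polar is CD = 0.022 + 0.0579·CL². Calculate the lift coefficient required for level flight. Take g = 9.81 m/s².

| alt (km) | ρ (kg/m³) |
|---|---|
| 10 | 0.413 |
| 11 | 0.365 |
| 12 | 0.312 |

At 11 km, from the table: ρ = 0.365 kg/m³.
Level flight ⇒ L = W = m·g = 23400 × 9.81 = 2.2955×10^5 N.
Dynamic pressure q = 0.5 × 0.365 × 204² = 7595 Pa.
Required CL = L/(qS) = 2.2955×10^5/(7595·46.8) = 0.6458.

CL = 0.646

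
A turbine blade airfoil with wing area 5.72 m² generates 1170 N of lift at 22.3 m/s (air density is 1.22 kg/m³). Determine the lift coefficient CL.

From L = ½ρv²S·CL, rearranging gives CL = 2L/(ρv²S).
CL = 2 × 1170 / (1.22 × 22.3² × 5.72) = 0.674

CL = 0.674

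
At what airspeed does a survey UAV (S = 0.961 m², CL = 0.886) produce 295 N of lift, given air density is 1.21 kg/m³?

v = 23.9 m/s

L = ½ρv²S·CL ⇒ v = √(2L/(ρ·S·CL))
v = √(2 × 295 / (1.21 × 0.961 × 0.886)) = √572.7 = 23.9 m/s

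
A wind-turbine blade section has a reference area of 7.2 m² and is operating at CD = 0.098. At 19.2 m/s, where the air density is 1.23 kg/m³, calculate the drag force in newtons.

D = ½ρv²S·CD = ½ × 1.23 × 19.2² × 7.2 × 0.098 = 160 N

D = 160 N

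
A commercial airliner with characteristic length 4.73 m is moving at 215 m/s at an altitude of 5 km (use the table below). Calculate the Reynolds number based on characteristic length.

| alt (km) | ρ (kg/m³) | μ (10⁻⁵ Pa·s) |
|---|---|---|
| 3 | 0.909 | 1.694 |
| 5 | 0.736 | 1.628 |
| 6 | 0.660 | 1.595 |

Re = 4.6×10^7

At 5 km, from the table: ρ = 0.736 kg/m³, μ = 1.628×10⁻⁵ Pa·s.
Re = ρ·v·c/μ = 0.736 × 215 × 4.73 / (1.628×10⁻⁵) = 4.6×10^7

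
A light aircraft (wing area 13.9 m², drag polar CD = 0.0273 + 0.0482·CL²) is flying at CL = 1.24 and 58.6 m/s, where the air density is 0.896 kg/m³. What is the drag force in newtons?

CD = 0.0273 + 0.0482 × 1.24² = 0.1014
D = ½ρv²S·CD = ½ × 0.896 × 58.6² × 13.9 × 0.1014 = 2170 N

D = 2170 N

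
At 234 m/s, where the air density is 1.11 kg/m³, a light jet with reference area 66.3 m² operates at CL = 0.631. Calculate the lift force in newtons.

L = 1.27×10^6 N

L = ½ρv²S·CL = ½ × 1.11 × 234² × 66.3 × 0.631 = 1.27×10^6 N ≈ 1270 kN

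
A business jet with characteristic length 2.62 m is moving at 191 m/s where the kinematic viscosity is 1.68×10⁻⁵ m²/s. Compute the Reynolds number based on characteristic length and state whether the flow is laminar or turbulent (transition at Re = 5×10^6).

Re = v·c/ν = 191 × 2.62 / (1.68×10⁻⁵) = 2.98×10^7
Since 2.98×10^7 > 5×10^6, the flow is turbulent.

Re = 2.98×10^7 (turbulent)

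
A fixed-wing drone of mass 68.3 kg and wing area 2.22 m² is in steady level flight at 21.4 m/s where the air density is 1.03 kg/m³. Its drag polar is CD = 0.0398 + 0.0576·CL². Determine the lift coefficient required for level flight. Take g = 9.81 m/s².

In steady level flight, lift balances weight: W = mg = 68.3 × 9.81 = 670.02 N.
Dynamic pressure q = 0.5 × 1.03 × 21.4² = 235.8 Pa.
CL = W/(q·S) = 670.02 / (235.8 × 2.22) = 1.28.

CL = 1.28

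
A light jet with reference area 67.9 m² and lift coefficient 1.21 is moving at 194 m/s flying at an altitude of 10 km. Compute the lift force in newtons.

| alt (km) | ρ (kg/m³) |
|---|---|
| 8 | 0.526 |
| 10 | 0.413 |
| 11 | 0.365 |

L = 6.39×10^5 N

At 10 km, from the table: ρ = 0.413 kg/m³.
L = ½ρv²S·CL = ½ × 0.413 × 194² × 67.9 × 1.21 = 6.39×10^5 N ≈ 639 kN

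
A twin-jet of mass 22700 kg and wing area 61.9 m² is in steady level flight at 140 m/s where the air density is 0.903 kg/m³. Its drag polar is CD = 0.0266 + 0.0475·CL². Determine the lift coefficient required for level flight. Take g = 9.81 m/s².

CL = 0.407

In steady level flight, lift balances weight: W = mg = 22700 × 9.81 = 2.2269×10^5 N.
Dynamic pressure q = 0.5 × 0.903 × 140² = 8849 Pa.
Required CL = L/(qS) = 2.2269×10^5/(8849·61.9) = 0.4065.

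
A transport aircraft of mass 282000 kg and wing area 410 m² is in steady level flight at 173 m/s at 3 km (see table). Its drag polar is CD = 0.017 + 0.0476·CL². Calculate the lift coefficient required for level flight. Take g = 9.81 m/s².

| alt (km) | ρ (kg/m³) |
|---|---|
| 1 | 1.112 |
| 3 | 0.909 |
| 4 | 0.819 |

CL = 0.496

At 3 km, from the table: ρ = 0.909 kg/m³.
Weight W = mg = 282000 × 9.81 = 2.7664×10^6 N; in level flight L = W.
q = ½ρv² = ½ × 0.909 × 173² = 13600 Pa.
CL = 2W/(ρv²S) = 2×2.7664×10^6/(0.909×173²×410) = 0.496.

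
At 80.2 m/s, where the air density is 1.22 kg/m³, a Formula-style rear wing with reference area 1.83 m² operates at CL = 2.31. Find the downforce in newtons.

L = ½ρv²S·CL = ½ × 1.22 × 80.2² × 1.83 × 2.31 = 16600 N ≈ 16.6 kN

L = 16600 N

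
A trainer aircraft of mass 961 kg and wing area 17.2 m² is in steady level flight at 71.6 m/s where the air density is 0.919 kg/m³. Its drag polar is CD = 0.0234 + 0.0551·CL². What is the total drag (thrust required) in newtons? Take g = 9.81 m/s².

D = 1070 N

Weight W = mg = 961 × 9.81 = 9427.4 N; in level flight L = W.
Dynamic pressure q = 0.5 × 0.919 × 71.6² = 2356 Pa.
CL = 2W/(ρv²S) = 2×9427.4/(0.919×71.6²×17.2) = 0.2327.
CD = 0.0234 + 0.0551 × 0.2327² = 0.02638.
D = q·S·CD = 2356 × 17.2 × 0.02638 = 1069 N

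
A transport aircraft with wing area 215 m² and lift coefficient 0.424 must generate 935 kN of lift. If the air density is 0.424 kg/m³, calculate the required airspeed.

L = ½ρv²S·CL ⇒ v = √(2L/(ρ·S·CL))
v = √(2 × 9.35×10^5 / (0.424 × 215 × 0.424)) = √48380 = 220 m/s

v = 220 m/s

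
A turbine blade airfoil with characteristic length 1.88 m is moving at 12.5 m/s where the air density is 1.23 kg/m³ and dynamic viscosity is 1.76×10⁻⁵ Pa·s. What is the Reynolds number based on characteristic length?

Re = 1.64×10^6

Re = ρ·v·c/μ = 1.23 × 12.5 × 1.88 / (1.76×10⁻⁵) = 1.64×10^6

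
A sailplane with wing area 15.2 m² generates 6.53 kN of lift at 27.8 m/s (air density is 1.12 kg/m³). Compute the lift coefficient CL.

From L = ½ρv²S·CL, rearranging gives CL = 2L/(ρv²S).
CL = 2 × 6530 / (1.12 × 27.8² × 15.2) = 0.993

CL = 0.993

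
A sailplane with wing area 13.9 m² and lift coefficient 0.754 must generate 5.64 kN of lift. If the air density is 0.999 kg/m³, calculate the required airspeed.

L = ½ρv²S·CL ⇒ v = √(2L/(ρ·S·CL))
v = √(2 × 5640 / (0.999 × 13.9 × 0.754)) = √1077 = 32.8 m/s

v = 32.8 m/s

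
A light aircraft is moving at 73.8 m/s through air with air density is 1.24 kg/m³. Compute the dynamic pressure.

q = ½ρv² = ½ × 1.24 × 73.8² = 3380 Pa

q = 3380 Pa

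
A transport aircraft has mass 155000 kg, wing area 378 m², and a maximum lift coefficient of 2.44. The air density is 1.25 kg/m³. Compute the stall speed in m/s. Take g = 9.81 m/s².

At stall, lift equals weight: L = W = m·g = 155000 × 9.81 = 1.521×10^6 N.
V_stall = √(2W/(ρ·S·CL,max)) = √(2 × 1.521×10^6 / (1.25 × 378 × 2.44))
V_stall = √2638 = 51.4 m/s

V_stall = 51.4 m/s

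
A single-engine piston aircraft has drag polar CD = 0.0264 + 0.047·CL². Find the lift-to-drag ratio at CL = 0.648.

CD = 0.0264 + 0.047 × 0.648² = 0.04614
L/D = CL/CD = 0.648 / 0.04614 = 14

L/D = 14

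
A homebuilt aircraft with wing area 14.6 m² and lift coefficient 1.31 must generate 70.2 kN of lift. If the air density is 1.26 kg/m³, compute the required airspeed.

L = ½ρv²S·CL ⇒ v = √(2L/(ρ·S·CL))
v = √(2 × 70200 / (1.26 × 14.6 × 1.31)) = √5826 = 76.3 m/s

v = 76.3 m/s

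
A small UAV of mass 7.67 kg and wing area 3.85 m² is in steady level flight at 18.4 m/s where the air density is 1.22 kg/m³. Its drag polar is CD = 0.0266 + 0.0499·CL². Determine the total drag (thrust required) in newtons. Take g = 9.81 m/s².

D = 21.5 N

In steady level flight, lift balances weight: W = mg = 7.67 × 9.81 = 75.243 N.
q = ½ρv² = ½ × 1.22 × 18.4² = 206.5 Pa.
CL = W/(q·S) = 75.243 / (206.5 × 3.85) = 0.09463.
CD = 0.0266 + 0.0499 × 0.09463² = 0.02705.
D = q·S·CD = 206.5 × 3.85 × 0.02705 = 21.51 N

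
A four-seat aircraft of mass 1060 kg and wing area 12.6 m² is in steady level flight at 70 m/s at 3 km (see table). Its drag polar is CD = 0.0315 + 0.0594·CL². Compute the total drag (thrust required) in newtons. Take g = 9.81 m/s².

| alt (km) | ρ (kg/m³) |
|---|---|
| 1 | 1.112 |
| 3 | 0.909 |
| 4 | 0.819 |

At 3 km, from the table: ρ = 0.909 kg/m³.
In steady level flight, lift balances weight: W = mg = 1060 × 9.81 = 10399 N.
q = ½ρv² = ½ × 0.909 × 70² = 2227 Pa.
CL = 2W/(ρv²S) = 2×10399/(0.909×70²×12.6) = 0.3706.
CD = 0.0315 + 0.0594 × 0.3706² = 0.03966.
D = q·S·CD = 2227 × 12.6 × 0.03966 = 1113 N

D = 1110 N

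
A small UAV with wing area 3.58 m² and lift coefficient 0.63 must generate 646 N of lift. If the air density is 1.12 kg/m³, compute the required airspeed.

L = ½ρv²S·CL ⇒ v = √(2L/(ρ·S·CL))
v = √(2 × 646 / (1.12 × 3.58 × 0.63)) = √511.5 = 22.6 m/s

v = 22.6 m/s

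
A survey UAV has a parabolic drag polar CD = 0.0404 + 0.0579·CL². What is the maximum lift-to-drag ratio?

(L/D)max = 10.3

For CD = CD0 + K·CL², (L/D)max occurs at CL* = √(CD0/K) and equals 1/(2√(K·CD0)).
(L/D)max = 1/(2√(0.0579 × 0.0404)) = 1/(2 × 0.04836) = 10.3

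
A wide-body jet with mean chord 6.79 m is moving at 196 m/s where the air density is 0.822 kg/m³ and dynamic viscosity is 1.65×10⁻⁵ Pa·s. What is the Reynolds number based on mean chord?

Re = 6.63×10^7

Re = ρ·v·c/μ = 0.822 × 196 × 6.79 / (1.65×10⁻⁵) = 6.63×10^7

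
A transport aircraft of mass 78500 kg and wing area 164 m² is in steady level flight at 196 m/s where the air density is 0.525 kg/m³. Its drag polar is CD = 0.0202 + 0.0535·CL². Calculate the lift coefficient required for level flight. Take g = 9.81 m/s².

In steady level flight, lift balances weight: W = mg = 78500 × 9.81 = 7.7008×10^5 N.
q = ½ρv² = ½ × 0.525 × 196² = 10080 Pa.
Required CL = L/(qS) = 7.7008×10^5/(10080·164) = 0.4656.

CL = 0.466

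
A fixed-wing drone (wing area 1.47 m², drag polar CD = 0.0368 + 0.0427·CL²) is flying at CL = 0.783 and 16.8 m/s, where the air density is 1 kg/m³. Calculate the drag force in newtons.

CD = 0.0368 + 0.0427 × 0.783² = 0.06298
D = ½ρv²S·CD = ½ × 1 × 16.8² × 1.47 × 0.06298 = 13.1 N

D = 13.1 N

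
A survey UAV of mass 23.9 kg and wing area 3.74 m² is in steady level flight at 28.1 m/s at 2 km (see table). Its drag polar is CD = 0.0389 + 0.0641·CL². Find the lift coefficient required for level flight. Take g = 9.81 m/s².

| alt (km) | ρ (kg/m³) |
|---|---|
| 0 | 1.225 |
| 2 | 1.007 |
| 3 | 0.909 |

CL = 0.158

At 2 km, from the table: ρ = 1.007 kg/m³.
Weight W = mg = 23.9 × 9.81 = 234.46 N; in level flight L = W.
Dynamic pressure q = 0.5 × 1.007 × 28.1² = 397.6 Pa.
CL = 2W/(ρv²S) = 2×234.46/(1.007×28.1²×3.74) = 0.1577.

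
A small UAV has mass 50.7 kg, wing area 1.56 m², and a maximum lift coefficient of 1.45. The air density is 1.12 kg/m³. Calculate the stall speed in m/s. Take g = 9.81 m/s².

Weight W = mg = 50.7 × 9.81 = 497.4 N.
V_stall = √(2W/(ρ·S·CL,max)) = √(2 × 497.4 / (1.12 × 1.56 × 1.45))
V_stall = √392.6 = 19.8 m/s

V_stall = 19.8 m/s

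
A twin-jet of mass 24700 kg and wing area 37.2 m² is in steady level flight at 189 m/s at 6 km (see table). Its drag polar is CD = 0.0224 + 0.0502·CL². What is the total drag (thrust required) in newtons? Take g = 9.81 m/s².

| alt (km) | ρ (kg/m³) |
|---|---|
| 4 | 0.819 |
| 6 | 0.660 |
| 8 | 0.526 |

At 6 km, from the table: ρ = 0.660 kg/m³.
Weight W = mg = 24700 × 9.81 = 2.4231×10^5 N; in level flight L = W.
q = ½ρv² = ½ × 0.66 × 189² = 11790 Pa.
Required CL = L/(qS) = 2.4231×10^5/(11790·37.2) = 0.5526.
CD = 0.0224 + 0.0502 × 0.5526² = 0.03773.
D = q·S·CD = 11790 × 37.2 × 0.03773 = 16540 N

D = 16500 N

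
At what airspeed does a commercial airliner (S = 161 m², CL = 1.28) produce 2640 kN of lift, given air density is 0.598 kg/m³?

v = 207 m/s

L = ½ρv²S·CL ⇒ v = √(2L/(ρ·S·CL))
v = √(2 × 2.64×10^6 / (0.598 × 161 × 1.28)) = √42840 = 207 m/s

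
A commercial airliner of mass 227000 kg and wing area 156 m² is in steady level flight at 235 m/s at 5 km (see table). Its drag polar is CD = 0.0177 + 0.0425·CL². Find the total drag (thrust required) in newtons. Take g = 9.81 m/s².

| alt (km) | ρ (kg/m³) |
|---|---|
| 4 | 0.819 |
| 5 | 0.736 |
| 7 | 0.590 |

At 5 km, from the table: ρ = 0.736 kg/m³.
Weight W = mg = 227000 × 9.81 = 2.2269×10^6 N; in level flight L = W.
Dynamic pressure q = 0.5 × 0.736 × 235² = 20320 Pa.
CL = 2W/(ρv²S) = 2×2.2269×10^6/(0.736×235²×156) = 0.7024.
CD = 0.0177 + 0.0425 × 0.7024² = 0.03867.
D = q·S·CD = 20320 × 156 × 0.03867 = 1.226×10^5 N

D = 1.23×10^5 N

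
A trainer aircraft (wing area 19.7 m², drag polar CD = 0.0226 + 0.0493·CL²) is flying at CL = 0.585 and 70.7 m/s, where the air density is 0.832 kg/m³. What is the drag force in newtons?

CD = 0.0226 + 0.0493 × 0.585² = 0.03947
D = ½ρv²S·CD = ½ × 0.832 × 70.7² × 19.7 × 0.03947 = 1620 N

D = 1620 N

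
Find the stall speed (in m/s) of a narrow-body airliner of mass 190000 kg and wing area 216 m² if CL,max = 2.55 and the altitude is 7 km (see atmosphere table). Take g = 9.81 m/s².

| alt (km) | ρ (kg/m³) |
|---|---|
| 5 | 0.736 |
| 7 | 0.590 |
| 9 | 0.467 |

At 7 km, from the table: ρ = 0.590 kg/m³.
At stall, lift equals weight: L = W = m·g = 190000 × 9.81 = 1.864×10^6 N.
From L = ½ρV²S·CL,max = W: V_stall = √(2W/(ρSCL,max)) = √(2·1.864×10^6/(0.59·216·2.55))
V_stall = √11470 = 107 m/s

V_stall = 107 m/s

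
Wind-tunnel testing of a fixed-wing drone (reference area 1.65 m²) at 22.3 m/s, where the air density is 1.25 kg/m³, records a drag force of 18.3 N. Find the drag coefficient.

From D = ½ρv²S·CD, rearranging gives CD = 2D/(ρv²S).
CD = 2 × 18.3 / (1.25 × 22.3² × 1.65) = 0.0357

CD = 0.0357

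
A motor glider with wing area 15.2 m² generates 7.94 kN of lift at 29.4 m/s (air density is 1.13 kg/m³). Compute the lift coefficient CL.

CL = 1.07

From L = ½ρv²S·CL, rearranging gives CL = 2L/(ρv²S).
CL = 2 × 7940 / (1.13 × 29.4² × 15.2) = 1.07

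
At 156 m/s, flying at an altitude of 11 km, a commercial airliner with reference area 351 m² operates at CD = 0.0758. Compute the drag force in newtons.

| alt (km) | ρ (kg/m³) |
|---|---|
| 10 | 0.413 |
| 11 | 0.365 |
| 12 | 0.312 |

D = 1.18×10^5 N

At 11 km, from the table: ρ = 0.365 kg/m³.
D = ½ρv²S·CD = ½ × 0.365 × 156² × 351 × 0.0758 = 1.18×10^5 N ≈ 118 kN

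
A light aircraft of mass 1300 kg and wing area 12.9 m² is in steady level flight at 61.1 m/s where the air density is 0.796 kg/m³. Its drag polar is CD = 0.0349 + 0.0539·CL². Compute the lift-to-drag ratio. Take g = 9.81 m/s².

L/D = 11.3

Weight W = mg = 1300 × 9.81 = 12753 N; in level flight L = W.
Dynamic pressure q = 0.5 × 0.796 × 61.1² = 1486 Pa.
CL = W/(q·S) = 12753 / (1486 × 12.9) = 0.6654.
CD = 0.0349 + 0.0539 × 0.6654² = 0.05876.
L/D = CL/CD = 0.6654 / 0.05876 = 11.3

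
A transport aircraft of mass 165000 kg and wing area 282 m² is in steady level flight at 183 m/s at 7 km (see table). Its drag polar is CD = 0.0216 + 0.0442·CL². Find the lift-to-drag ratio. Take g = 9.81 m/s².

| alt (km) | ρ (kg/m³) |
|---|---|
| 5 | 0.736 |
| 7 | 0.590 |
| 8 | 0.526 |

L/D = 15.9

At 7 km, from the table: ρ = 0.590 kg/m³.
Weight W = mg = 165000 × 9.81 = 1.6186×10^6 N; in level flight L = W.
Dynamic pressure q = 0.5 × 0.59 × 183² = 9879 Pa.
CL = 2W/(ρv²S) = 2×1.6186×10^6/(0.59×183²×282) = 0.581.
CD = 0.0216 + 0.0442 × 0.581² = 0.03652.
L/D = CL/CD = 0.581 / 0.03652 = 15.9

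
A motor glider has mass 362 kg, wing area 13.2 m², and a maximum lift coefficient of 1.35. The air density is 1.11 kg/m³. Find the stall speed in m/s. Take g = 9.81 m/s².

At stall, lift equals weight: L = W = m·g = 362 × 9.81 = 3551 N.
From L = ½ρV²S·CL,max = W: V_stall = √(2W/(ρSCL,max)) = √(2·3551/(1.11·13.2·1.35))
V_stall = √359.1 = 18.9 m/s

V_stall = 18.9 m/s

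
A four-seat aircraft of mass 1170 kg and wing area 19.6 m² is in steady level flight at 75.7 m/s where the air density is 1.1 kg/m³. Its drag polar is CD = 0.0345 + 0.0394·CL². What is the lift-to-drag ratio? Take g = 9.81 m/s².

Level flight ⇒ L = W = m·g = 1170 × 9.81 = 11478 N.
Dynamic pressure q = 0.5 × 1.1 × 75.7² = 3152 Pa.
Required CL = L/(qS) = 11478/(3152·19.6) = 0.1858.
CD = 0.0345 + 0.0394 × 0.1858² = 0.03586.
L/D = CL/CD = 0.1858 / 0.03586 = 5.18

L/D = 5.18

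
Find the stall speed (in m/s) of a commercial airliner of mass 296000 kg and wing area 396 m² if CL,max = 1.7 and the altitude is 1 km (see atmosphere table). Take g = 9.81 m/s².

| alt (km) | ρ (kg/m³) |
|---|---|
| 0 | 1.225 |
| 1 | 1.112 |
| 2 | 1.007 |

V_stall = 88.1 m/s

At 1 km, from the table: ρ = 1.112 kg/m³.
Weight W = mg = 296000 × 9.81 = 2.904×10^6 N.
V_stall = √(2W/(ρ·S·CL,max)) = √(2 × 2.904×10^6 / (1.112 × 396 × 1.7))
V_stall = √7758 = 88.1 m/s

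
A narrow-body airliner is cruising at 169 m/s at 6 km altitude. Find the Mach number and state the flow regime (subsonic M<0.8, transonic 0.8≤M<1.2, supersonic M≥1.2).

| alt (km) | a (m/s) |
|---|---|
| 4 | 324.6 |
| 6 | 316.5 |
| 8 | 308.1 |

M = 0.534 (subsonic)

At 6 km, from the table: a = 316.5 m/s.
M = v/a = 169 / 316.5 = 0.534
M = 0.534 → subsonic.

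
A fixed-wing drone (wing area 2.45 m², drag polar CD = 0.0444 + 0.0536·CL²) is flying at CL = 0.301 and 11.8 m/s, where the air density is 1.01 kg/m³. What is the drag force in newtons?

CD = 0.0444 + 0.0536 × 0.301² = 0.04926
D = ½ρv²S·CD = ½ × 1.01 × 11.8² × 2.45 × 0.04926 = 8.49 N

D = 8.49 N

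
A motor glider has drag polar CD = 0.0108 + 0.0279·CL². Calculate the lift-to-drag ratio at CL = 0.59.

L/D = 28.8

CD = 0.0108 + 0.0279 × 0.59² = 0.02051
L/D = CL/CD = 0.59 / 0.02051 = 28.8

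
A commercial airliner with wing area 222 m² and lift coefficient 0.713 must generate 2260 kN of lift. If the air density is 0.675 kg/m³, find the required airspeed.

L = ½ρv²S·CL ⇒ v = √(2L/(ρ·S·CL))
v = √(2 × 2.26×10^6 / (0.675 × 222 × 0.713)) = √42310 = 206 m/s

v = 206 m/s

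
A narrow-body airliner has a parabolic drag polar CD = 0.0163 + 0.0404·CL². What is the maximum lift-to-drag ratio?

(L/D)max = 19.5

For CD = CD0 + K·CL², (L/D)max occurs at CL* = √(CD0/K) and equals 1/(2√(K·CD0)).
(L/D)max = 1/(2√(0.0404 × 0.0163)) = 1/(2 × 0.02566) = 19.5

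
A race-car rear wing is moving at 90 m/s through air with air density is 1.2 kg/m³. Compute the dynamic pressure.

q = ½ρv² = ½ × 1.2 × 90² = 4860 Pa

q = 4860 Pa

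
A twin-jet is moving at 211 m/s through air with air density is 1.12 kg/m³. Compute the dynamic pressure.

q = 24900 Pa

q = ½ρv² = ½ × 1.12 × 211² = 24900 Pa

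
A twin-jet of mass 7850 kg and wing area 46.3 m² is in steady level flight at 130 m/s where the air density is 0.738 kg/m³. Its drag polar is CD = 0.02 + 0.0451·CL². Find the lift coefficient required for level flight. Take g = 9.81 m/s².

CL = 0.267

Weight W = mg = 7850 × 9.81 = 77008 N; in level flight L = W.
Dynamic pressure q = 0.5 × 0.738 × 130² = 6236 Pa.
CL = W/(q·S) = 77008 / (6236 × 46.3) = 0.2667.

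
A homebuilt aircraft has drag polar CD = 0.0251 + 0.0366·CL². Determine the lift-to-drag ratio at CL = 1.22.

CD = 0.0251 + 0.0366 × 1.22² = 0.07958
L/D = CL/CD = 1.22 / 0.07958 = 15.3

L/D = 15.3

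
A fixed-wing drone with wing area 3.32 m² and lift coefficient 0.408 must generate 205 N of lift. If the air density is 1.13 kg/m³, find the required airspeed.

v = 16.4 m/s

L = ½ρv²S·CL ⇒ v = √(2L/(ρ·S·CL))
v = √(2 × 205 / (1.13 × 3.32 × 0.408)) = √267.9 = 16.4 m/s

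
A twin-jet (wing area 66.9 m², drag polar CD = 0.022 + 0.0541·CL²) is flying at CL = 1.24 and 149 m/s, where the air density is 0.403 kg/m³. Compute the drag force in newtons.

CD = 0.022 + 0.0541 × 1.24² = 0.1052
D = ½ρv²S·CD = ½ × 0.403 × 149² × 66.9 × 0.1052 = 31500 N

D = 31500 N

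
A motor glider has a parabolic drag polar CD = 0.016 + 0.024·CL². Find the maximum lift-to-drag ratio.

(L/D)max = 25.5

For CD = CD0 + K·CL², (L/D)max occurs at CL* = √(CD0/K) and equals 1/(2√(K·CD0)).
(L/D)max = 1/(2√(0.024 × 0.016)) = 1/(2 × 0.0196) = 25.5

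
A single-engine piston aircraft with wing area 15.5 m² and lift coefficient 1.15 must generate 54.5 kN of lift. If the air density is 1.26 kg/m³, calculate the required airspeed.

L = ½ρv²S·CL ⇒ v = √(2L/(ρ·S·CL))
v = √(2 × 54500 / (1.26 × 15.5 × 1.15)) = √4853 = 69.7 m/s

v = 69.7 m/s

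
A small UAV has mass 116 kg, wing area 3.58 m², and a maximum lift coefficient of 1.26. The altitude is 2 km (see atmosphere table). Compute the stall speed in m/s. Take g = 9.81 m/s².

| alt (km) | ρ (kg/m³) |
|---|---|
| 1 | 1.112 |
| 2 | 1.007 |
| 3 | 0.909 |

V_stall = 22.4 m/s

At 2 km, from the table: ρ = 1.007 kg/m³.
Stall occurs when L = W at CL,max. W = mg = 116 × 9.81 = 1138 N.
From L = ½ρV²S·CL,max = W: V_stall = √(2W/(ρSCL,max)) = √(2·1138/(1.007·3.58·1.26))
V_stall = √501 = 22.4 m/s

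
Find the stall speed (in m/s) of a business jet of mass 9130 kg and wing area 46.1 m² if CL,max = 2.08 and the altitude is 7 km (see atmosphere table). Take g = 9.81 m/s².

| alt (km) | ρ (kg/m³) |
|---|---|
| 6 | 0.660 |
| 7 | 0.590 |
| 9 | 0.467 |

At 7 km, from the table: ρ = 0.590 kg/m³.
Weight W = mg = 9130 × 9.81 = 89570 N.
From L = ½ρV²S·CL,max = W: V_stall = √(2W/(ρSCL,max)) = √(2·89570/(0.59·46.1·2.08))
V_stall = √3166 = 56.3 m/s

V_stall = 56.3 m/s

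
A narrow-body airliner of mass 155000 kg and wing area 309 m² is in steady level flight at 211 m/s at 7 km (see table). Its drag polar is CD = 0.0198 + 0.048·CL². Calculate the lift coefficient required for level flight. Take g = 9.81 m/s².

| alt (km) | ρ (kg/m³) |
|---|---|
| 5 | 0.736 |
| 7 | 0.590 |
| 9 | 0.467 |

At 7 km, from the table: ρ = 0.590 kg/m³.
In steady level flight, lift balances weight: W = mg = 155000 × 9.81 = 1.5206×10^6 N.
Dynamic pressure q = 0.5 × 0.59 × 211² = 13130 Pa.
Required CL = L/(qS) = 1.5206×10^6/(13130·309) = 0.3747.

CL = 0.375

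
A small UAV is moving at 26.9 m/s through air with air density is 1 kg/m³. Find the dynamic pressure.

q = ½ρv² = ½ × 1 × 26.9² = 362 Pa

q = 362 Pa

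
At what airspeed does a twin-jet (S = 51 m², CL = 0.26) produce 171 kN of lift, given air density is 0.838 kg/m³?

v = 175 m/s

L = ½ρv²S·CL ⇒ v = √(2L/(ρ·S·CL))
v = √(2 × 1.71×10^5 / (0.838 × 51 × 0.26)) = √30780 = 175 m/s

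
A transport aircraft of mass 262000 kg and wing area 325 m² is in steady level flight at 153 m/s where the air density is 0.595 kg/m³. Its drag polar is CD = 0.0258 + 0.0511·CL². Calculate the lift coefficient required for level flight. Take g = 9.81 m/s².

Level flight ⇒ L = W = m·g = 262000 × 9.81 = 2.5702×10^6 N.
Dynamic pressure q = 0.5 × 0.595 × 153² = 6964 Pa.
CL = W/(q·S) = 2.5702×10^6 / (6964 × 325) = 1.136.

CL = 1.14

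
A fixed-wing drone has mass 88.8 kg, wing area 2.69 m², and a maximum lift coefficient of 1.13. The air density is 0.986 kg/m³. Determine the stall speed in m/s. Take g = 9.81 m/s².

Stall occurs when L = W at CL,max. W = mg = 88.8 × 9.81 = 871.1 N.
V_stall = √(2W/(ρ·S·CL,max)) = √(2 × 871.1 / (0.986 × 2.69 × 1.13))
V_stall = √581.3 = 24.1 m/s

V_stall = 24.1 m/s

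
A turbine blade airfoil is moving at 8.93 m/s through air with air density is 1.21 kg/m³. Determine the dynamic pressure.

q = ½ρv² = ½ × 1.21 × 8.93² = 48.2 Pa

q = 48.2 Pa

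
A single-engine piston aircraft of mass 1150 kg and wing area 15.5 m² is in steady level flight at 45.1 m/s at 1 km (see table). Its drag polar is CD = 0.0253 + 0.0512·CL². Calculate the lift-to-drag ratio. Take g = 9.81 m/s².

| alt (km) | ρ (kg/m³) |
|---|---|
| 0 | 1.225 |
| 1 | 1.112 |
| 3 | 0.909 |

L/D = 13.8

At 1 km, from the table: ρ = 1.112 kg/m³.
Level flight ⇒ L = W = m·g = 1150 × 9.81 = 11282 N.
q = ½ρv² = ½ × 1.112 × 45.1² = 1131 Pa.
CL = W/(q·S) = 11282 / (1131 × 15.5) = 0.6436.
CD = 0.0253 + 0.0512 × 0.6436² = 0.04651.
L/D = CL/CD = 0.6436 / 0.04651 = 13.8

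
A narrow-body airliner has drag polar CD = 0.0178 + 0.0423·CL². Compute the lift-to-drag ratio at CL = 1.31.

L/D = 14.5

CD = 0.0178 + 0.0423 × 1.31² = 0.09039
L/D = CL/CD = 1.31 / 0.09039 = 14.5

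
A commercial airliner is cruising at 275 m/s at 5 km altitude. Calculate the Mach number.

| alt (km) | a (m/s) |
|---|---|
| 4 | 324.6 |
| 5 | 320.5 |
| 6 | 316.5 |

M = 0.858

At 5 km, from the table: a = 320.5 m/s.
M = v/a = 275 / 320.5 = 0.858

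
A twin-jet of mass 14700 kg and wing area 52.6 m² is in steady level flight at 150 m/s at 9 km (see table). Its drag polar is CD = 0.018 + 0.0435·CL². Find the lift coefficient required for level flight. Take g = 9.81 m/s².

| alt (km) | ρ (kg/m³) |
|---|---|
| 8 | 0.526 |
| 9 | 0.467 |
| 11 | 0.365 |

At 9 km, from the table: ρ = 0.467 kg/m³.
In steady level flight, lift balances weight: W = mg = 14700 × 9.81 = 1.4421×10^5 N.
Dynamic pressure q = 0.5 × 0.467 × 150² = 5254 Pa.
Required CL = L/(qS) = 1.4421×10^5/(5254·52.6) = 0.5218.

CL = 0.522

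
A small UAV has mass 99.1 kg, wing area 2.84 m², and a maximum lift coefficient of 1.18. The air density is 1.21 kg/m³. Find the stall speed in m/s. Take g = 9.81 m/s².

V_stall = 21.9 m/s

Stall occurs when L = W at CL,max. W = mg = 99.1 × 9.81 = 972.2 N.
V_stall = √(2W/(ρ·S·CL,max)) = √(2 × 972.2 / (1.21 × 2.84 × 1.18))
V_stall = √479.5 = 21.9 m/s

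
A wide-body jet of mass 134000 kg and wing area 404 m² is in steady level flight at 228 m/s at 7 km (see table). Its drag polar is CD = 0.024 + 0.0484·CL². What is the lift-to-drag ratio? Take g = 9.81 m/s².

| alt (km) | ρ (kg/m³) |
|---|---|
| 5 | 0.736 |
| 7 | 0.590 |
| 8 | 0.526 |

At 7 km, from the table: ρ = 0.590 kg/m³.
In steady level flight, lift balances weight: W = mg = 134000 × 9.81 = 1.3145×10^6 N.
q = ½ρv² = ½ × 0.59 × 228² = 15340 Pa.
CL = 2W/(ρv²S) = 2×1.3145×10^6/(0.59×228²×404) = 0.2122.
CD = 0.024 + 0.0484 × 0.2122² = 0.02618.
L/D = CL/CD = 0.2122 / 0.02618 = 8.1

L/D = 8.1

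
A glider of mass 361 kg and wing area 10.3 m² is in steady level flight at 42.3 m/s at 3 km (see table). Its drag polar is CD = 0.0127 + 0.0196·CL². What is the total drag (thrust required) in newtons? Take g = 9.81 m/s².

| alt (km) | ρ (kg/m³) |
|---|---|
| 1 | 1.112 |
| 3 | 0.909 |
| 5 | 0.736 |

At 3 km, from the table: ρ = 0.909 kg/m³.
Level flight ⇒ L = W = m·g = 361 × 9.81 = 3541.4 N.
q = ½ρv² = ½ × 0.909 × 42.3² = 813.2 Pa.
Required CL = L/(qS) = 3541.4/(813.2·10.3) = 0.4228.
CD = 0.0127 + 0.0196 × 0.4228² = 0.0162.
D = q·S·CD = 813.2 × 10.3 × 0.0162 = 135.7 N

D = 136 N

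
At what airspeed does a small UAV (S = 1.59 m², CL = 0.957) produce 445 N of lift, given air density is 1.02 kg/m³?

L = ½ρv²S·CL ⇒ v = √(2L/(ρ·S·CL))
v = √(2 × 445 / (1.02 × 1.59 × 0.957)) = √573.4 = 23.9 m/s

v = 23.9 m/s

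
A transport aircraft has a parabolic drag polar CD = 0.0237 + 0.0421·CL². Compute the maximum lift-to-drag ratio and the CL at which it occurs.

For CD = CD0 + K·CL², (L/D)max occurs at CL* = √(CD0/K) and equals 1/(2√(K·CD0)).
(L/D)max = 1/(2√(0.0421 × 0.0237)) = 1/(2 × 0.03159) = 15.8
CL* = √(0.0237/0.0421) = 0.75

(L/D)max = 15.8, at CL = 0.75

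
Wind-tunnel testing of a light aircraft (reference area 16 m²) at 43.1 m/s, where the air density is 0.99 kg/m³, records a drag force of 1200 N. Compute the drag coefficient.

CD = 0.0816

From D = ½ρv²S·CD, rearranging gives CD = 2D/(ρv²S).
CD = 2 × 1200 / (0.99 × 43.1² × 16) = 0.0816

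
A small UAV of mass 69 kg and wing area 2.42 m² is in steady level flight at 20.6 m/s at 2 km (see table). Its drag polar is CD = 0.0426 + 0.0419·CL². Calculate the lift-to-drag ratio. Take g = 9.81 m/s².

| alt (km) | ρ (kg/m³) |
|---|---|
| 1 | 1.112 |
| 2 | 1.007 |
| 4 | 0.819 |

At 2 km, from the table: ρ = 1.007 kg/m³.
Level flight ⇒ L = W = m·g = 69 × 9.81 = 676.89 N.
Dynamic pressure q = 0.5 × 1.007 × 20.6² = 213.7 Pa.
CL = 2W/(ρv²S) = 2×676.89/(1.007×20.6²×2.42) = 1.309.
CD = 0.0426 + 0.0419 × 1.309² = 0.1144.
L/D = CL/CD = 1.309 / 0.1144 = 11.4

L/D = 11.4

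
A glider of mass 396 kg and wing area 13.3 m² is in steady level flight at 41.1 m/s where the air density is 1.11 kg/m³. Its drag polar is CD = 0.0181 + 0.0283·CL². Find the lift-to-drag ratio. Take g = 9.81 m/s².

Weight W = mg = 396 × 9.81 = 3884.8 N; in level flight L = W.
Dynamic pressure q = 0.5 × 1.11 × 41.1² = 937.5 Pa.
CL = 2W/(ρv²S) = 2×3884.8/(1.11×41.1²×13.3) = 0.3116.
CD = 0.0181 + 0.0283 × 0.3116² = 0.02085.
L/D = CL/CD = 0.3116 / 0.02085 = 14.9

L/D = 14.9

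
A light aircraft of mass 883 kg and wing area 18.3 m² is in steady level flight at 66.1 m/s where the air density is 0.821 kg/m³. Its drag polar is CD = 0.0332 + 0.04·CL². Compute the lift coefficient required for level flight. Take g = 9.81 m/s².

Weight W = mg = 883 × 9.81 = 8662.2 N; in level flight L = W.
Dynamic pressure q = 0.5 × 0.821 × 66.1² = 1794 Pa.
CL = W/(q·S) = 8662.2 / (1794 × 18.3) = 0.2639.

CL = 0.264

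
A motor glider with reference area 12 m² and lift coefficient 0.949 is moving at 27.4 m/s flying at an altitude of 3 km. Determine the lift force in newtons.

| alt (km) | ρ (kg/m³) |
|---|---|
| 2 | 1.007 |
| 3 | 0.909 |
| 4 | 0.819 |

At 3 km, from the table: ρ = 0.909 kg/m³.
Dynamic pressure q = ½ρv² = ½ × 0.909 × 27.4² = 341.2 Pa.
L = q·S·CL = 341.2 × 12 × 0.949 = 3890 N

L = 3890 N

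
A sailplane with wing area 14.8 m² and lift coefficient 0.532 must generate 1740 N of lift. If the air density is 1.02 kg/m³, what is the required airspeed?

L = ½ρv²S·CL ⇒ v = √(2L/(ρ·S·CL))
v = √(2 × 1740 / (1.02 × 14.8 × 0.532)) = √433.3 = 20.8 m/s

v = 20.8 m/s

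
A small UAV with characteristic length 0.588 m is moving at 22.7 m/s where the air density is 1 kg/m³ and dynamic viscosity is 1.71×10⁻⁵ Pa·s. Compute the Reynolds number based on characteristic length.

Re = 7.81×10^5

Re = ρ·v·c/μ = 1 × 22.7 × 0.588 / (1.71×10⁻⁵) = 7.81×10^5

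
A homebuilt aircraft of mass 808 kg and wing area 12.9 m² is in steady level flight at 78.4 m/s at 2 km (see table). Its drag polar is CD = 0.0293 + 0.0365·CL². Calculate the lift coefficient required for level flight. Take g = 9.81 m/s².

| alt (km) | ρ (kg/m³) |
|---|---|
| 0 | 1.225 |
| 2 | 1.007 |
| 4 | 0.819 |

CL = 0.199

At 2 km, from the table: ρ = 1.007 kg/m³.
Weight W = mg = 808 × 9.81 = 7926.5 N; in level flight L = W.
Dynamic pressure q = 0.5 × 1.007 × 78.4² = 3095 Pa.
CL = 2W/(ρv²S) = 2×7926.5/(1.007×78.4²×12.9) = 0.1985.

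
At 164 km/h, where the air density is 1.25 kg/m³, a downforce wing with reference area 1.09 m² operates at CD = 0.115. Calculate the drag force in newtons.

Convert speed: v = 164 km/h ÷ 3.6 = 45.56 m/s.
D = ½ρv²S·CD = ½ × 1.25 × 45.56² × 1.09 × 0.115 = 163 N

D = 163 N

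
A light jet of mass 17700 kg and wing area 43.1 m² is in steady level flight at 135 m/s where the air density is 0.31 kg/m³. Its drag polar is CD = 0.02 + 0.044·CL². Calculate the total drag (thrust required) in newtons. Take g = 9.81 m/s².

Weight W = mg = 17700 × 9.81 = 1.7364×10^5 N; in level flight L = W.
Dynamic pressure q = 0.5 × 0.31 × 135² = 2825 Pa.
CL = W/(q·S) = 1.7364×10^5 / (2825 × 43.1) = 1.426.
CD = 0.02 + 0.044 × 1.426² = 0.1095.
D = q·S·CD = 2825 × 43.1 × 0.1095 = 13330 N

D = 13300 N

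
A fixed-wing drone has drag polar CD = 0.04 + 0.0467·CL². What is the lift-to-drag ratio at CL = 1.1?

L/D = 11.4

CD = 0.04 + 0.0467 × 1.1² = 0.09651
L/D = CL/CD = 1.1 / 0.09651 = 11.4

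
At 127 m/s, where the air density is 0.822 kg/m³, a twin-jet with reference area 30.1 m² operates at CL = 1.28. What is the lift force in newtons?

L = 2.55×10^5 N

L = ½ρv²S·CL = ½ × 0.822 × 127² × 30.1 × 1.28 = 2.55×10^5 N ≈ 255 kN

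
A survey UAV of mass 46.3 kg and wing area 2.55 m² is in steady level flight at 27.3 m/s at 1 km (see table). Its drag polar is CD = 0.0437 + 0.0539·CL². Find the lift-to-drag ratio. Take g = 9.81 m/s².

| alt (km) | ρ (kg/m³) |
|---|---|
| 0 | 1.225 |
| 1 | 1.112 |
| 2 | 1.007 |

At 1 km, from the table: ρ = 1.112 kg/m³.
In steady level flight, lift balances weight: W = mg = 46.3 × 9.81 = 454.2 N.
Dynamic pressure q = 0.5 × 1.112 × 27.3² = 414.4 Pa.
CL = W/(q·S) = 454.2 / (414.4 × 2.55) = 0.4298.
CD = 0.0437 + 0.0539 × 0.4298² = 0.05366.
L/D = CL/CD = 0.4298 / 0.05366 = 8.01

L/D = 8.01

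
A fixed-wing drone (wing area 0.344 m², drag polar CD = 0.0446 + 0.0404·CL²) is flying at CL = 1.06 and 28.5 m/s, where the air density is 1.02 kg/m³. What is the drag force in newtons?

D = 12.8 N

CD = 0.0446 + 0.0404 × 1.06² = 0.08999
D = ½ρv²S·CD = ½ × 1.02 × 28.5² × 0.344 × 0.08999 = 12.8 N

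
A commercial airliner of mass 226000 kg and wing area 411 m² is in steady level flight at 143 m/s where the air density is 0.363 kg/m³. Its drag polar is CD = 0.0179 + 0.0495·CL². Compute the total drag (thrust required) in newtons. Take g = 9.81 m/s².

Weight W = mg = 226000 × 9.81 = 2.2171×10^6 N; in level flight L = W.
Dynamic pressure q = 0.5 × 0.363 × 143² = 3711 Pa.
Required CL = L/(qS) = 2.2171×10^6/(3711·411) = 1.453.
CD = 0.0179 + 0.0495 × 1.453² = 0.1225.
D = q·S·CD = 3711 × 411 × 0.1225 = 1.868×10^5 N

D = 1.87×10^5 N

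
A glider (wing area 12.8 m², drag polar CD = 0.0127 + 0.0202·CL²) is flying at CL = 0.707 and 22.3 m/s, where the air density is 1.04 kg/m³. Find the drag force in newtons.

D = 75.5 N

CD = 0.0127 + 0.0202 × 0.707² = 0.0228
D = ½ρv²S·CD = ½ × 1.04 × 22.3² × 12.8 × 0.0228 = 75.5 N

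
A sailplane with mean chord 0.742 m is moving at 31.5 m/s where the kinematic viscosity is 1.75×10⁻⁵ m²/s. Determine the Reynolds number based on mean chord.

Re = v·c/ν = 31.5 × 0.742 / (1.75×10⁻⁵) = 1.34×10^6

Re = 1.34×10^6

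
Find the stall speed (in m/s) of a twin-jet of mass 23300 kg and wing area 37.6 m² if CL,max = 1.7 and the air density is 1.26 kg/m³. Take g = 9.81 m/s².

V_stall = 75.3 m/s

At stall, lift equals weight: L = W = m·g = 23300 × 9.81 = 2.286×10^5 N.
From L = ½ρV²S·CL,max = W: V_stall = √(2W/(ρSCL,max)) = √(2·2.286×10^5/(1.26·37.6·1.7))
V_stall = √5676 = 75.3 m/s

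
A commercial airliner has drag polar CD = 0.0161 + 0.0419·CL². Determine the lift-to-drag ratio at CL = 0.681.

L/D = 19.2

CD = 0.0161 + 0.0419 × 0.681² = 0.03553
L/D = CL/CD = 0.681 / 0.03553 = 19.2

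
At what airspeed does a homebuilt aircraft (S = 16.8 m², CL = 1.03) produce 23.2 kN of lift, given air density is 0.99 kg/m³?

v = 52 m/s

L = ½ρv²S·CL ⇒ v = √(2L/(ρ·S·CL))
v = √(2 × 23200 / (0.99 × 16.8 × 1.03)) = √2709 = 52 m/s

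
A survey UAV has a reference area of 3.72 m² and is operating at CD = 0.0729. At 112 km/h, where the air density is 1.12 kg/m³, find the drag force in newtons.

Convert speed: v = 112 km/h ÷ 3.6 = 31.11 m/s.
Dynamic pressure q = ½ρv² = ½ × 1.12 × 31.11² = 542 Pa.
D = q·S·CD = 542 × 3.72 × 0.0729 = 147 N

D = 147 N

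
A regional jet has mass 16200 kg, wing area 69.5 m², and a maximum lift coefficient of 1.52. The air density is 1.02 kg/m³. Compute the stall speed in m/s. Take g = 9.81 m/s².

V_stall = 54.3 m/s

Weight W = mg = 16200 × 9.81 = 1.589×10^5 N.
From L = ½ρV²S·CL,max = W: V_stall = √(2W/(ρSCL,max)) = √(2·1.589×10^5/(1.02·69.5·1.52))
V_stall = √2950 = 54.3 m/s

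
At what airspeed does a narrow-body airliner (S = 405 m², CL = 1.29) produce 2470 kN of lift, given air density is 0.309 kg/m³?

L = ½ρv²S·CL ⇒ v = √(2L/(ρ·S·CL))
v = √(2 × 2.47×10^6 / (0.309 × 405 × 1.29)) = √30600 = 175 m/s

v = 175 m/s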